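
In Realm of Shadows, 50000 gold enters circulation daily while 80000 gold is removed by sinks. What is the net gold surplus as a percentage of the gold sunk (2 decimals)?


Net gold = 50000 - 80000 = -30000
Inflation rate = net / sunk * 100 = -30000 / 80000 * 100
= -0.375 * 100
= -37.50%

-37.50%


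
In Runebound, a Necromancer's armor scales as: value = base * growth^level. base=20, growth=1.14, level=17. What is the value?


value = base * growth^level
= 20 * 1.14^17
= 20 * 9.276464
= 185.53

185.53 armor


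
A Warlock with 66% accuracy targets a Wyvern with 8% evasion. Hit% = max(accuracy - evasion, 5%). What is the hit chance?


accuracy - evasion = 66 - 8 = 58
Apply floor: max(58, 5) = 58
Hit chance = 58%

58%


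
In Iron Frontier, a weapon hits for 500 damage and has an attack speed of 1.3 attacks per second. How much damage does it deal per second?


DPS = damage * attack_speed
= 500 * 1.3
= 650.0

650.0 DPS


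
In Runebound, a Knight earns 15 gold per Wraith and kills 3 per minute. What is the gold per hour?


Gold per minute = 15 * 3 = 45
Gold per hour = 45 * 60 = 2700

2700 gold/hour


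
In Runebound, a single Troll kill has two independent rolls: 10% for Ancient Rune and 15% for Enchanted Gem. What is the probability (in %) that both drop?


For independent events, P(both) = P(A) * P(B)
= 10% * 15%
= 150 / 100 %
= 1.5%

1.5%


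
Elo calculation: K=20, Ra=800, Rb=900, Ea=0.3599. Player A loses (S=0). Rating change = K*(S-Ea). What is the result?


Elo update: delta = K * (S - Ea), where S = 0 (loses)
S - Ea = 0 - 0.3599 = -0.3599
Rating change = 20 * -0.3599
= -7.20

-7.20 rating points


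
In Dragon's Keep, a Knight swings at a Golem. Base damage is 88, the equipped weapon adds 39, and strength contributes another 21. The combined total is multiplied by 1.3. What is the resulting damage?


Sum base + weapon + str = 88 + 39 + 21 = 148
Multiply by 1.3:
148 * 1.3 = 192.4

192.4 damage


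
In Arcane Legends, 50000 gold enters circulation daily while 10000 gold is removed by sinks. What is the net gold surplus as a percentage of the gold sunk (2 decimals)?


Net gold = 50000 - 10000 = 40000
Inflation rate = net / sunk * 100 = 40000 / 10000 * 100
= 4.0 * 100
= 400.00%

400.00%


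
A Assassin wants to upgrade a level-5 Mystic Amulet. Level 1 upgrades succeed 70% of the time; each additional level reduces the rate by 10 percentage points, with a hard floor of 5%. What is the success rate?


raw_rate = 70 - 10 * (5 - 1)
= 70 - 10 * 4
= 70 - 40
= 30
Apply floor: max(30, 5) = 30%

30%


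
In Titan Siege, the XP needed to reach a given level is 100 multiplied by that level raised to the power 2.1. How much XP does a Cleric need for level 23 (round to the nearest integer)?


XP = 100 * level^2.1
Substitute level = 23:
XP = 100 * 23^2.1
= 100 * 723.8165
= 72382

72382 XP


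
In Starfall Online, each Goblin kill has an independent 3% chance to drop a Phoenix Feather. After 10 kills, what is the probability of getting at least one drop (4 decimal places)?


P(at least one) = 1 - P(none) = 1 - (1-p)^n
p = 3/100 = 0.03
1 - p = 0.97
(1 - p)^10 = 0.97^10 = 0.737424
P(at least one) = 1 - 0.737424 = 0.2626

0.2626


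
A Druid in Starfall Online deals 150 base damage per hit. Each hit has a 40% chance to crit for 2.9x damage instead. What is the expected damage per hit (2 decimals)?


E[dmg] = base * (1 + crit_chance * (crit_mult - 1))
cc as decimal = 40/100 = 0.4
cm - 1 = 2.9 - 1 = 1.9
Bonus factor = 0.4 * 1.9 = 0.76
Total multiplier = 1 + 0.76 = 1.76
Expected damage = 150 * 1.76 = 264.00

264.00 damage


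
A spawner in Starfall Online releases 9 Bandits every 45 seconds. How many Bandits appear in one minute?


Spawns per minute = count * (60 / interval)
= 9 * (60 / 45)
= 9 * 1.3333
= 12.0

12.0 per minute


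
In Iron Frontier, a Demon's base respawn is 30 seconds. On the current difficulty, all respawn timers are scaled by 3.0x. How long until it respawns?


Respawn time = base * multiplier
= 30 * 3.0
= 90.0 seconds

90.0 seconds


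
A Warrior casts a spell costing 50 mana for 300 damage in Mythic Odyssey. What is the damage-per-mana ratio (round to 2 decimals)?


Efficiency = damage / mana
= 300 / 50
= 6.00

6.00 dmg/mana


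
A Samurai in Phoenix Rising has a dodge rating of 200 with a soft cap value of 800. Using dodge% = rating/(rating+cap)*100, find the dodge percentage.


dodge% = 200 / (200 + 800) * 100
= 200 / 1000 * 100
= 0.2 * 100
= 20.00%

20.00%


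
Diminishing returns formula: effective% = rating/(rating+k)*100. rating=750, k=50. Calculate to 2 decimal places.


effective% = rating / (rating + k) * 100
= 750 / (750 + 50) * 100
= 750 / 800 * 100
= 0.9375 * 100
= 93.75%

93.75%


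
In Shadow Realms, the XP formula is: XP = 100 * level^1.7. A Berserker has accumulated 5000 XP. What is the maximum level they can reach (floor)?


XP = 100 * level^1.7, so level = (XP / 100)^(1/1.7)
= (5000 / 100)^(1/1.7)
= 50.0^0.5882
= 9.9861
Floor: level = 9

level 9


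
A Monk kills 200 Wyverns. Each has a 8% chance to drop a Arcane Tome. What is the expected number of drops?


Expected drops = kills * (drop_rate / 100)
= 200 * (8 / 100)
= 200 * 0.08
= 16.0

16.0 drops


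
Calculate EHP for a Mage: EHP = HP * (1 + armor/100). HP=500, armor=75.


EHP = 500 * (1 + 75/100)
= 500 * (1 + 0.75)
= 500 * 1.75
= 875.0

875.0 EHP


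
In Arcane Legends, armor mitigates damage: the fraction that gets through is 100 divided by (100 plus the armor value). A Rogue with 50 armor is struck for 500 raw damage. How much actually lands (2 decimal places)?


actual = 500 * 100 / (100 + 50)
= 500 * 100 / 150
= 50000 / 150
= 333.33

333.33 damage


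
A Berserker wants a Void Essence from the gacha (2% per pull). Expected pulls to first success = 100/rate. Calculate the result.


Expected pulls for a geometric distribution = 1/p = 100 / rate%
= 100 / 2
= 50.0

50.0 pulls


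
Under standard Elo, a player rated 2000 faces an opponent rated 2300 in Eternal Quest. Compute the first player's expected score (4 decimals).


Elo expected score: Ea = 1/(1 + 10^((Rb-Ra)/400))
Rb - Ra = 2300 - 2000 = 300
(Rb-Ra)/400 = 300/400 = 0.75
10^0.75 = 5.623413
Ea = 1/(1 + 5.623413) = 1/6.623413 = 0.1510

0.1510


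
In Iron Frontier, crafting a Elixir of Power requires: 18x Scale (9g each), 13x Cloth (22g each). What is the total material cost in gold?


Cost breakdown:
  Scale: 18 * 9 = 162
  Cloth: 13 * 22 = 286
Total = 162 + 286 = 448

448 gold


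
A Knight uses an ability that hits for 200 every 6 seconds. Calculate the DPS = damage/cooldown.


DPS = damage / cooldown
= 200 / 6
= 33.33

33.33 DPS


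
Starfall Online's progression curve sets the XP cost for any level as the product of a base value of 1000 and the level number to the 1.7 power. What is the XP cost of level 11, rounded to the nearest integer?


XP = 1000 * level^1.7
Substitute level = 11:
XP = 1000 * 11^1.7
= 1000 * 58.9342
= 58934

58934 XP


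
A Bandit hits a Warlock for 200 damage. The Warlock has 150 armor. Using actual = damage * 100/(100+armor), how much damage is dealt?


actual = 200 * 100 / (100 + 150)
= 200 * 100 / 250
= 20000 / 250
= 80.00

80.00 damage


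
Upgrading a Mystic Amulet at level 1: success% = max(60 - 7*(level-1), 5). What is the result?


raw_rate = 60 - 7 * (1 - 1)
= 60 - 7 * 0
= 60 - 0
= 60
Apply floor: max(60, 5) = 60%

60%


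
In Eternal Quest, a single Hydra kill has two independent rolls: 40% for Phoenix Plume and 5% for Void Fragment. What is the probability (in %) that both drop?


For independent events, P(both) = P(A) * P(B)
= 40% * 5%
= 200 / 100 %
= 2.0%

2.0%


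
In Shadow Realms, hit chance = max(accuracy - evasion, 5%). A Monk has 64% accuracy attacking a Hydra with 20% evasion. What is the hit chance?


accuracy - evasion = 64 - 20 = 44
Apply floor: max(44, 5) = 44
Hit chance = 44%

44%


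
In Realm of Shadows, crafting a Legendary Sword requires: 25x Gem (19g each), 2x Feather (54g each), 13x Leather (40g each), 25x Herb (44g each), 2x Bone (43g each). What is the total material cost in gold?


Cost breakdown:
  Gem: 25 * 19 = 475
  Feather: 2 * 54 = 108
  Leather: 13 * 40 = 520
  Herb: 25 * 44 = 1100
  Bone: 2 * 43 = 86
Total = 475 + 108 + 520 + 1100 + 86 = 2289

2289 gold


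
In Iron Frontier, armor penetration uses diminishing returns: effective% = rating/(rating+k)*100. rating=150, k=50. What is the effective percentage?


effective% = rating / (rating + k) * 100
= 150 / (150 + 50) * 100
= 150 / 200 * 100
= 0.75 * 100
= 75.00%

75.00%


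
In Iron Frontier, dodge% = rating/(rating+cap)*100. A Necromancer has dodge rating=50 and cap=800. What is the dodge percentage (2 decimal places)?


dodge% = 50 / (50 + 800) * 100
= 50 / 850 * 100
= 0.058824 * 100
= 5.88%

5.88%


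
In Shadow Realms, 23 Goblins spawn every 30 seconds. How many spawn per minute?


Spawns per minute = count * (60 / interval)
= 23 * (60 / 30)
= 23 * 2.0
= 46.0

46.0 per minute


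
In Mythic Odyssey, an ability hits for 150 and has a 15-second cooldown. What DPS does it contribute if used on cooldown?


DPS = damage / cooldown
= 150 / 15
= 10.00

10.00 DPS


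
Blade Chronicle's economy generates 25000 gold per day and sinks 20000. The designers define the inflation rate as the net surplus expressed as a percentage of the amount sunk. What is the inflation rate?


Net gold = 25000 - 20000 = 5000
Inflation rate = net / sunk * 100 = 5000 / 20000 * 100
= 0.25 * 100
= 25.00%

25.00%


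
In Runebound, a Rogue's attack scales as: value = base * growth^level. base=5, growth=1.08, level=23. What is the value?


value = base * growth^level
= 5 * 1.08^23
= 5 * 5.871464
= 29.36

29.36 attack


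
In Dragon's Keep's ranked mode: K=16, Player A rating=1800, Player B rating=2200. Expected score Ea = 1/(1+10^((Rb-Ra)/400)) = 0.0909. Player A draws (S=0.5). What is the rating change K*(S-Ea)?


Elo update: delta = K * (S - Ea), where S = 0.5 (draws)
S - Ea = 0.5 - 0.0909 = 0.4091
Rating change = 16 * 0.4091
= 6.55

6.55 rating points


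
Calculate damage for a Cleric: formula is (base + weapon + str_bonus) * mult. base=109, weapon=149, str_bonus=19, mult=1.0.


Sum base + weapon + str = 109 + 149 + 19 = 277
Multiply by 1.0:
277 * 1.0 = 277.0

277.0 damage


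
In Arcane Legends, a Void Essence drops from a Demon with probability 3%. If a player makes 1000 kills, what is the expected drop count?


Expected drops = kills * (drop_rate / 100)
= 1000 * (3 / 100)
= 1000 * 0.03
= 30.0

30.0 drops


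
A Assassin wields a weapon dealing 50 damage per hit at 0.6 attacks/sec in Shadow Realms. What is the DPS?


DPS = damage * attack_speed
= 50 * 0.6
= 30.0

30.0 DPS


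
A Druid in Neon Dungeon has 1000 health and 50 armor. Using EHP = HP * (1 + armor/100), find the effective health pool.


EHP = 1000 * (1 + 50/100)
= 1000 * (1 + 0.5)
= 1000 * 1.5
= 1500.0

1500.0 EHP


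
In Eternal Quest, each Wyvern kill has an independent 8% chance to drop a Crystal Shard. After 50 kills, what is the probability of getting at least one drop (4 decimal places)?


P(at least one) = 1 - P(none) = 1 - (1-p)^n
p = 8/100 = 0.08
1 - p = 0.92
(1 - p)^50 = 0.92^50 = 0.015466
P(at least one) = 1 - 0.015466 = 0.9845

0.9845


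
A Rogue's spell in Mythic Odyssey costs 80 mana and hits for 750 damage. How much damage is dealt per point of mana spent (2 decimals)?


Efficiency = damage / mana
= 750 / 80
= 9.38

9.38 dmg/mana


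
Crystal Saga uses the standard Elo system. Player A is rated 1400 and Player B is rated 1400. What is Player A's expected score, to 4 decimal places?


Elo expected score: Ea = 1/(1 + 10^((Rb-Ra)/400))
Rb - Ra = 1400 - 1400 = 0
(Rb-Ra)/400 = 0/400 = 0.0
10^0.0 = 1.0
Ea = 1/(1 + 1.0) = 1/2.0 = 0.5000

0.5000


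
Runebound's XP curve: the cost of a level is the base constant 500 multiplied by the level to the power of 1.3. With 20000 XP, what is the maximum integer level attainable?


XP = 500 * level^1.3, so level = (XP / 500)^(1/1.3)
= (20000 / 500)^(1/1.3)
= 40.0^0.7692
= 17.0747
Floor: level = 17

level 17


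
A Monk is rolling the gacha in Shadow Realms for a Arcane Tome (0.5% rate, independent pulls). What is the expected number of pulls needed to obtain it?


Expected pulls for a geometric distribution = 1/p = 100 / rate%
= 100 / 0.5
= 200.0

200.0 pulls


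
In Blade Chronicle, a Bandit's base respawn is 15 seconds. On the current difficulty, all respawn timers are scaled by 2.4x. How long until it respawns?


Respawn time = base * multiplier
= 15 * 2.4
= 36.0 seconds

36.0 seconds


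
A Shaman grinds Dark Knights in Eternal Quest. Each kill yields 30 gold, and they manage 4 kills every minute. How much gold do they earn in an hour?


Gold per minute = 30 * 4 = 120
Gold per hour = 120 * 60 = 7200

7200 gold/hour


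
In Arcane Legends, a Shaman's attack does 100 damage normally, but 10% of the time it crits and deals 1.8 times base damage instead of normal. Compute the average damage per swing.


E[dmg] = base * (1 + crit_chance * (crit_mult - 1))
cc as decimal = 10/100 = 0.1
cm - 1 = 1.8 - 1 = 0.8
Bonus factor = 0.1 * 0.8 = 0.08
Total multiplier = 1 + 0.08 = 1.08
Expected damage = 100 * 1.08 = 108.00

108.00 damage


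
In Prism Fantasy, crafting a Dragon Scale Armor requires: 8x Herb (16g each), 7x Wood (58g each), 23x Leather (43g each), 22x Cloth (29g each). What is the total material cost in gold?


Cost breakdown:
  Herb: 8 * 16 = 128
  Wood: 7 * 58 = 406
  Leather: 23 * 43 = 989
  Cloth: 22 * 29 = 638
Total = 128 + 406 + 989 + 638 = 2161

2161 gold


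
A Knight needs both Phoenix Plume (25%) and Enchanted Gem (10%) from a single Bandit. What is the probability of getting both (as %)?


For independent events, P(both) = P(A) * P(B)
= 25% * 10%
= 250 / 100 %
= 2.5%

2.5%


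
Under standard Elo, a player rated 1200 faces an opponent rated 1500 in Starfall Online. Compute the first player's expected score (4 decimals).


Elo expected score: Ea = 1/(1 + 10^((Rb-Ra)/400))
Rb - Ra = 1500 - 1200 = 300
(Rb-Ra)/400 = 300/400 = 0.75
10^0.75 = 5.623413
Ea = 1/(1 + 5.623413) = 1/6.623413 = 0.1510

0.1510


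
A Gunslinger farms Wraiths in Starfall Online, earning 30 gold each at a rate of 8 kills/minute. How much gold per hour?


Gold per minute = 30 * 8 = 240
Gold per hour = 240 * 60 = 14400

14400 gold/hour


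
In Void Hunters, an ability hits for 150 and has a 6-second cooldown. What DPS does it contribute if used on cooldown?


DPS = damage / cooldown
= 150 / 6
= 25.00

25.00 DPS


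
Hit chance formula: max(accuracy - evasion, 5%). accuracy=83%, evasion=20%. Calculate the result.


accuracy - evasion = 83 - 20 = 63
Apply floor: max(63, 5) = 63
Hit chance = 63%

63%


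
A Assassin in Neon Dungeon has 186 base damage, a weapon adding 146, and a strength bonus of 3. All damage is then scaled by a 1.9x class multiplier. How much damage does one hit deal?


Sum base + weapon + str = 186 + 146 + 3 = 335
Multiply by 1.9:
335 * 1.9 = 636.5

636.5 damage


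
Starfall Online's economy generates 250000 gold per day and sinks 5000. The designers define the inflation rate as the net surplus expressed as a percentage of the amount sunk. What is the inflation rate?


Net gold = 250000 - 5000 = 245000
Inflation rate = net / sunk * 100 = 245000 / 5000 * 100
= 49.0 * 100
= 4900.00%

4900.00%


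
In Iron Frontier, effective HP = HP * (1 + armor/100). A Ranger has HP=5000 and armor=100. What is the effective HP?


EHP = 5000 * (1 + 100/100)
= 5000 * (1 + 1.0)
= 5000 * 2.0
= 10000.0

10000.0 EHP


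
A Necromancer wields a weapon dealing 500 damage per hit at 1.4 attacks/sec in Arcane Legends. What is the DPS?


DPS = damage * attack_speed
= 500 * 1.4
= 700.0

700.0 DPS


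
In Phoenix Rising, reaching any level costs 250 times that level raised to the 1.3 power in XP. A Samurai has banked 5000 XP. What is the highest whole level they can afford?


XP = 250 * level^1.3, so level = (XP / 250)^(1/1.3)
= (5000 / 250)^(1/1.3)
= 20.0^0.7692
= 10.0183
Floor: level = 10

level 10


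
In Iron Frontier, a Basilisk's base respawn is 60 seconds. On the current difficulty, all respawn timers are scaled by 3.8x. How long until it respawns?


Respawn time = base * multiplier
= 60 * 3.8
= 228.0 seconds

228.0 seconds


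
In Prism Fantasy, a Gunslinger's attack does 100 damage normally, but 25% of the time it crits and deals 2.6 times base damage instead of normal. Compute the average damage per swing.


E[dmg] = base * (1 + crit_chance * (crit_mult - 1))
cc as decimal = 25/100 = 0.25
cm - 1 = 2.6 - 1 = 1.6
Bonus factor = 0.25 * 1.6 = 0.4
Total multiplier = 1 + 0.4 = 1.4
Expected damage = 100 * 1.4 = 140.00

140.00 damage


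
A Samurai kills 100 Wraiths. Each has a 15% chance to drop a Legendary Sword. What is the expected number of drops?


Expected drops = kills * (drop_rate / 100)
= 100 * (15 / 100)
= 100 * 0.15
= 15.0

15.0 drops


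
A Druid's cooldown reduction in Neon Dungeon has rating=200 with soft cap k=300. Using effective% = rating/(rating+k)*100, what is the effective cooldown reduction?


effective% = rating / (rating + k) * 100
= 200 / (200 + 300) * 100
= 200 / 500 * 100
= 0.4 * 100
= 40.00%

40.00%


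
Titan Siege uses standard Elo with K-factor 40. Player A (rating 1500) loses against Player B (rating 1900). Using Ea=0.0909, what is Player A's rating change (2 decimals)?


Elo update: delta = K * (S - Ea), where S = 0 (loses)
S - Ea = 0 - 0.0909 = -0.0909
Rating change = 40 * -0.0909
= -3.64

-3.64 rating points


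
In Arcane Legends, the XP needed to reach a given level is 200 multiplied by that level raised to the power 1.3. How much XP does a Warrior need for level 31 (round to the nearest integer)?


XP = 200 * level^1.3
Substitute level = 31:
XP = 200 * 31^1.3
= 200 * 86.8501
= 17370

17370 XP


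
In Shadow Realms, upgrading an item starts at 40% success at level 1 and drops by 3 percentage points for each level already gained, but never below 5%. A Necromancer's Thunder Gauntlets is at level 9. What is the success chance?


raw_rate = 40 - 3 * (9 - 1)
= 40 - 3 * 8
= 40 - 24
= 16
Apply floor: max(16, 5) = 16%

16%


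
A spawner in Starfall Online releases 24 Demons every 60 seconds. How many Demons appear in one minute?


Spawns per minute = count * (60 / interval)
= 24 * (60 / 60)
= 24 * 1.0
= 24.0

24.0 per minute


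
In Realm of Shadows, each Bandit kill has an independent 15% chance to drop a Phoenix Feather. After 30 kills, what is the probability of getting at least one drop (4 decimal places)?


P(at least one) = 1 - P(none) = 1 - (1-p)^n
p = 15/100 = 0.15
1 - p = 0.85
(1 - p)^30 = 0.85^30 = 0.007631
P(at least one) = 1 - 0.007631 = 0.9924

0.9924


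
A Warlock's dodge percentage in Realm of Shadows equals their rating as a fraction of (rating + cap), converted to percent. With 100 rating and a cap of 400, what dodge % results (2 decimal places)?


dodge% = 100 / (100 + 400) * 100
= 100 / 500 * 100
= 0.2 * 100
= 20.00%

20.00%


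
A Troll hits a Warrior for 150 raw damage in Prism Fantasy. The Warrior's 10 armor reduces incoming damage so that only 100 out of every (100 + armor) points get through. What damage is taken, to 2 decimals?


actual = 150 * 100 / (100 + 10)
= 150 * 100 / 110
= 15000 / 110
= 136.36

136.36 damage


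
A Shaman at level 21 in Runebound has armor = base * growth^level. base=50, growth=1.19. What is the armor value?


value = base * growth^level
= 50 * 1.19^21
= 50 * 38.591014
= 1929.55

1929.55 armor


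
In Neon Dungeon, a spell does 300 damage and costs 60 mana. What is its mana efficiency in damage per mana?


Efficiency = damage / mana
= 300 / 60
= 5.00

5.00 dmg/mana


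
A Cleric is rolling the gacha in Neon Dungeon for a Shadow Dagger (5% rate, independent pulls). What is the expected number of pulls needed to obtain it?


Expected pulls for a geometric distribution = 1/p = 100 / rate%
= 100 / 5
= 20.0

20.0 pulls


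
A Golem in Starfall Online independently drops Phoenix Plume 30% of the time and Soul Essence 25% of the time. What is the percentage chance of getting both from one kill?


For independent events, P(both) = P(A) * P(B)
= 30% * 25%
= 750 / 100 %
= 7.5%

7.5%


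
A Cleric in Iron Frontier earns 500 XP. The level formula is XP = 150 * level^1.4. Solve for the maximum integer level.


XP = 150 * level^1.4, so level = (XP / 150)^(1/1.4)
= (500 / 150)^(1/1.4)
= 3.3333^0.7143
= 2.3631
Floor: level = 2

level 2


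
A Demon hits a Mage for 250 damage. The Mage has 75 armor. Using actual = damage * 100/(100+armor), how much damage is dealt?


actual = 250 * 100 / (100 + 75)
= 250 * 100 / 175
= 25000 / 175
= 142.86

142.86 damage


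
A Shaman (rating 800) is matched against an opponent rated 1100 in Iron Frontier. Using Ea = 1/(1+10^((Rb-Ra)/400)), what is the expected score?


Elo expected score: Ea = 1/(1 + 10^((Rb-Ra)/400))
Rb - Ra = 1100 - 800 = 300
(Rb-Ra)/400 = 300/400 = 0.75
10^0.75 = 5.623413
Ea = 1/(1 + 5.623413) = 1/6.623413 = 0.1510

0.1510


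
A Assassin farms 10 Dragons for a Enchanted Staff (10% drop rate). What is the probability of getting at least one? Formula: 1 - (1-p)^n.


P(at least one) = 1 - P(none) = 1 - (1-p)^n
p = 10/100 = 0.1
1 - p = 0.9
(1 - p)^10 = 0.9^10 = 0.348678
P(at least one) = 1 - 0.348678 = 0.6513

0.6513


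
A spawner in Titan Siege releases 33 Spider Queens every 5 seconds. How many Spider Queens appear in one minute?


Spawns per minute = count * (60 / interval)
= 33 * (60 / 5)
= 33 * 12.0
= 396.0

396.0 per minute


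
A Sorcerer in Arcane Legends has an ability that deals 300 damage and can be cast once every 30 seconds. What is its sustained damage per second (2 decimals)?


DPS = damage / cooldown
= 300 / 30
= 10.00

10.00 DPS


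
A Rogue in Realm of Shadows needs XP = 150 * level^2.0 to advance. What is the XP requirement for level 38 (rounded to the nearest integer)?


XP = 150 * level^2.0
Substitute level = 38:
XP = 150 * 38^2.0
= 150 * 1444.0
= 216600

216600 XP


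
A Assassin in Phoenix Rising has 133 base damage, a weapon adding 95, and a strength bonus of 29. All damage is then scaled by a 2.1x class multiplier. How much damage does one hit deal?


Sum base + weapon + str = 133 + 95 + 29 = 257
Multiply by 2.1:
257 * 2.1 = 539.7

539.7 damage


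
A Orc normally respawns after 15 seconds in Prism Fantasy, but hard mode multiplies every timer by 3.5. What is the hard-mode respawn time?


Respawn time = base * multiplier
= 15 * 3.5
= 52.5 seconds

52.5 seconds


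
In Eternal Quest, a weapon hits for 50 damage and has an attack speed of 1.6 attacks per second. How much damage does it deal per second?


DPS = damage * attack_speed
= 50 * 1.6
= 80.0

80.0 DPS


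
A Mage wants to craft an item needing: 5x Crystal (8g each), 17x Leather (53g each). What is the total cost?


Cost breakdown:
  Crystal: 5 * 8 = 40
  Leather: 17 * 53 = 901
Total = 40 + 901 = 941

941 gold


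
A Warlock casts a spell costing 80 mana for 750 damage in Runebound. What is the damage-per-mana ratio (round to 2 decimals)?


Efficiency = damage / mana
= 750 / 80
= 9.38

9.38 dmg/mana


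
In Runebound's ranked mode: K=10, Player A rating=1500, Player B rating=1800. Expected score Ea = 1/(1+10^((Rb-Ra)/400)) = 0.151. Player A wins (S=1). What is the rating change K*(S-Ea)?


Elo update: delta = K * (S - Ea), where S = 1 (wins)
S - Ea = 1 - 0.151 = 0.849
Rating change = 10 * 0.849
= 8.49

8.49 rating points


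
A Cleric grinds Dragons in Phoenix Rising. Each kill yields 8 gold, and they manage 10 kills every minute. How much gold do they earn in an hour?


Gold per minute = 8 * 10 = 80
Gold per hour = 80 * 60 = 4800

4800 gold/hour


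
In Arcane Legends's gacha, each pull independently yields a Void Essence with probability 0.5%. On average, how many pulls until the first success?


Expected pulls for a geometric distribution = 1/p = 100 / rate%
= 100 / 0.5
= 200.0

200.0 pulls


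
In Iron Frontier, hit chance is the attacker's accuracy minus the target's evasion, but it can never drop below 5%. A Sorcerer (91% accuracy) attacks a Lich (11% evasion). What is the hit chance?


accuracy - evasion = 91 - 11 = 80
Apply floor: max(80, 5) = 80
Hit chance = 80%

80%


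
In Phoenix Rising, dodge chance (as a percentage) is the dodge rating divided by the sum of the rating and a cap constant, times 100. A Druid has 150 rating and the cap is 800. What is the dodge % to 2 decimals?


dodge% = 150 / (150 + 800) * 100
= 150 / 950 * 100
= 0.157895 * 100
= 15.79%

15.79%


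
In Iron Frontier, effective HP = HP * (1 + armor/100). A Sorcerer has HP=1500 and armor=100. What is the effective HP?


EHP = 1500 * (1 + 100/100)
= 1500 * (1 + 1.0)
= 1500 * 2.0
= 3000.0

3000.0 EHP


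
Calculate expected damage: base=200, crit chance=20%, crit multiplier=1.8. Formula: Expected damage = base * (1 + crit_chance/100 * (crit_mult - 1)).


E[dmg] = base * (1 + crit_chance * (crit_mult - 1))
cc as decimal = 20/100 = 0.2
cm - 1 = 1.8 - 1 = 0.8
Bonus factor = 0.2 * 0.8 = 0.16
Total multiplier = 1 + 0.16 = 1.16
Expected damage = 200 * 1.16 = 232.00

232.00 damage


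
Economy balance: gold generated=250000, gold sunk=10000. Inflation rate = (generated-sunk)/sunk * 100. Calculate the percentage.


Net gold = 250000 - 10000 = 240000
Inflation rate = net / sunk * 100 = 240000 / 10000 * 100
= 24.0 * 100
= 2400.00%

2400.00%


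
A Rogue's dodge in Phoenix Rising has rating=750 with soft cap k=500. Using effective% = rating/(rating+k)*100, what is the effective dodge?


effective% = rating / (rating + k) * 100
= 750 / (750 + 500) * 100
= 750 / 1250 * 100
= 0.6 * 100
= 60.00%

60.00%


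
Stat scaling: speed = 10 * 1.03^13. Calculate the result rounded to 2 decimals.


value = base * growth^level
= 10 * 1.03^13
= 10 * 1.468534
= 14.69

14.69 speed


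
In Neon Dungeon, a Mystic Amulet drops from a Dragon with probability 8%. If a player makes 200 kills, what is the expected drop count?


Expected drops = kills * (drop_rate / 100)
= 200 * (8 / 100)
= 200 * 0.08
= 16.0

16.0 drops


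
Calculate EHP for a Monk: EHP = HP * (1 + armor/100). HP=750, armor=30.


EHP = 750 * (1 + 30/100)
= 750 * (1 + 0.3)
= 750 * 1.3
= 975.0

975.0 EHP


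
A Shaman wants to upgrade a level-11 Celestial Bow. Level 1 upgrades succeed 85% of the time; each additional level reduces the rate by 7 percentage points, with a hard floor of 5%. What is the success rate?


raw_rate = 85 - 7 * (11 - 1)
= 85 - 7 * 10
= 85 - 70
= 15
Apply floor: max(15, 5) = 15%

15%


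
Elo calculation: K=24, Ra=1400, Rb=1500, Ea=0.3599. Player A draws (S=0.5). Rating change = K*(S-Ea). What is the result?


Elo update: delta = K * (S - Ea), where S = 0.5 (draws)
S - Ea = 0.5 - 0.3599 = 0.1401
Rating change = 24 * 0.1401
= 3.36

3.36 rating points


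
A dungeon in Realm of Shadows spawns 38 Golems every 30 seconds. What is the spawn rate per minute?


Spawns per minute = count * (60 / interval)
= 38 * (60 / 30)
= 38 * 2.0
= 76.0

76.0 per minute


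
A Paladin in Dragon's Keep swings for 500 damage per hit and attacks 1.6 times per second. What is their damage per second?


DPS = damage * attack_speed
= 500 * 1.6
= 800.0

800.0 DPS


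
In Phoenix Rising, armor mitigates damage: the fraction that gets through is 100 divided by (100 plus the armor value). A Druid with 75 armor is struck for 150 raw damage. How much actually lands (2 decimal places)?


actual = 150 * 100 / (100 + 75)
= 150 * 100 / 175
= 15000 / 175
= 85.71

85.71 damage


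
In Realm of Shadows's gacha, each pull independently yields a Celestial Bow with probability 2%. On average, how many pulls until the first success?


Expected pulls for a geometric distribution = 1/p = 100 / rate%
= 100 / 2
= 50.0

50.0 pulls


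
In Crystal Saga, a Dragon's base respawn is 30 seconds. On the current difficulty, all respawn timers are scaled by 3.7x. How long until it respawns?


Respawn time = base * multiplier
= 30 * 3.7
= 111.0 seconds

111.0 seconds


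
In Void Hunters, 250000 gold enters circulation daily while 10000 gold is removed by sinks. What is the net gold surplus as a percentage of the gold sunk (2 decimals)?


Net gold = 250000 - 10000 = 240000
Inflation rate = net / sunk * 100 = 240000 / 10000 * 100
= 24.0 * 100
= 2400.00%

2400.00%


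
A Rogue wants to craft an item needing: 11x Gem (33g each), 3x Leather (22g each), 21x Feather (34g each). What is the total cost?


Cost breakdown:
  Gem: 11 * 33 = 363
  Leather: 3 * 22 = 66
  Feather: 21 * 34 = 714
Total = 363 + 66 + 714 = 1143

1143 gold


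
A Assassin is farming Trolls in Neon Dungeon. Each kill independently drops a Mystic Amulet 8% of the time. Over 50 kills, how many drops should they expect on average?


Expected drops = kills * (drop_rate / 100)
= 50 * (8 / 100)
= 50 * 0.08
= 4.0

4.0 drops


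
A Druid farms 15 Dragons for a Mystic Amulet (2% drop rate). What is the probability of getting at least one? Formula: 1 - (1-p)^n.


P(at least one) = 1 - P(none) = 1 - (1-p)^n
p = 2/100 = 0.02
1 - p = 0.98
(1 - p)^15 = 0.98^15 = 0.738569
P(at least one) = 1 - 0.738569 = 0.2614

0.2614


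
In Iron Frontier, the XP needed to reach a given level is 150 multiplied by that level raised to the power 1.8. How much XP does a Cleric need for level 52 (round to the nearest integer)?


XP = 150 * level^1.8
Substitute level = 52:
XP = 150 * 52^1.8
= 150 * 1226.8911
= 184034

184034 XP


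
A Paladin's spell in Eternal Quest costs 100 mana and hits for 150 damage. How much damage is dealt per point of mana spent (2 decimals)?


Efficiency = damage / mana
= 150 / 100
= 1.50

1.50 dmg/mana


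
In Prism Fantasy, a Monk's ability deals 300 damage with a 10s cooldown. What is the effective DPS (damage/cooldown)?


DPS = damage / cooldown
= 300 / 10
= 30.00

30.00 DPS


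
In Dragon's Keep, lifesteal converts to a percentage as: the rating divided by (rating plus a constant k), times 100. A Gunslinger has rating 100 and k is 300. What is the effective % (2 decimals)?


effective% = rating / (rating + k) * 100
= 100 / (100 + 300) * 100
= 100 / 400 * 100
= 0.25 * 100
= 25.00%

25.00%


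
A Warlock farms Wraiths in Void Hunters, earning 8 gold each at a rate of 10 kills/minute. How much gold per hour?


Gold per minute = 8 * 10 = 80
Gold per hour = 80 * 60 = 4800

4800 gold/hour


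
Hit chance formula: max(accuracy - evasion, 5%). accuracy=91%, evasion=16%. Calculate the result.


accuracy - evasion = 91 - 16 = 75
Apply floor: max(75, 5) = 75
Hit chance = 75%

75%


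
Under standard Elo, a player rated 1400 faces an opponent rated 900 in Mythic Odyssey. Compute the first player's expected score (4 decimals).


Elo expected score: Ea = 1/(1 + 10^((Rb-Ra)/400))
Rb - Ra = 900 - 1400 = -500
(Rb-Ra)/400 = -500/400 = -1.25
10^-1.25 = 0.056234
Ea = 1/(1 + 0.056234) = 1/1.056234 = 0.9468

0.9468


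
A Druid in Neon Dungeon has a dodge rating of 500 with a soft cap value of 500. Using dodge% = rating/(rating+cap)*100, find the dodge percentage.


dodge% = 500 / (500 + 500) * 100
= 500 / 1000 * 100
= 0.5 * 100
= 50.00%

50.00%


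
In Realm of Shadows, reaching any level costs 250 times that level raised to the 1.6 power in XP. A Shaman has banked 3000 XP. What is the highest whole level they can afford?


XP = 250 * level^1.6, so level = (XP / 250)^(1/1.6)
= (3000 / 250)^(1/1.6)
= 12.0^0.625
= 4.7259
Floor: level = 4

level 4


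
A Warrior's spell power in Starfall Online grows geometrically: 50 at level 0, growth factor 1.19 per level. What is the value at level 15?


value = base * growth^level
= 50 * 1.19^15
= 50 * 13.58953
= 679.48

679.48 spell power


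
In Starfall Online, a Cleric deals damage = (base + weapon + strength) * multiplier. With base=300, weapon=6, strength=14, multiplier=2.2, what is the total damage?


Sum base + weapon + str = 300 + 6 + 14 = 320
Multiply by 2.2:
320 * 2.2 = 704.0

704.0 damage


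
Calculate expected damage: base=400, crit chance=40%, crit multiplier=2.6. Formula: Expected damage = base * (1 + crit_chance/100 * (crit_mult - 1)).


E[dmg] = base * (1 + crit_chance * (crit_mult - 1))
cc as decimal = 40/100 = 0.4
cm - 1 = 2.6 - 1 = 1.6
Bonus factor = 0.4 * 1.6 = 0.64
Total multiplier = 1 + 0.64 = 1.64
Expected damage = 400 * 1.64 = 656.00

656.00 damage


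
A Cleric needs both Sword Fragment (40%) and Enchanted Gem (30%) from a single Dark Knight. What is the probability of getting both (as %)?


For independent events, P(both) = P(A) * P(B)
= 40% * 30%
= 1200 / 100 %
= 12.0%

12.0%


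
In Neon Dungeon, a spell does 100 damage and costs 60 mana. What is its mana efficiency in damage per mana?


Efficiency = damage / mana
= 100 / 60
= 1.67

1.67 dmg/mana


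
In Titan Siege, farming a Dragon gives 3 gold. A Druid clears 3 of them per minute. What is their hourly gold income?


Gold per minute = 3 * 3 = 9
Gold per hour = 9 * 60 = 540

540 gold/hour


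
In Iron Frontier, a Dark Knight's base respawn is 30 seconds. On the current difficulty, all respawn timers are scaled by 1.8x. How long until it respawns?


Respawn time = base * multiplier
= 30 * 1.8
= 54.0 seconds

54.0 seconds


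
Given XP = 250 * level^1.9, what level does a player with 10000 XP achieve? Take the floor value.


XP = 250 * level^1.9, so level = (XP / 250)^(1/1.9)
= (10000 / 250)^(1/1.9)
= 40.0^0.5263
= 6.9693
Floor: level = 6

level 6


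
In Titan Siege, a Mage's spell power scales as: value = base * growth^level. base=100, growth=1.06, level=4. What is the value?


value = base * growth^level
= 100 * 1.06^4
= 100 * 1.262477
= 126.25

126.25 spell power


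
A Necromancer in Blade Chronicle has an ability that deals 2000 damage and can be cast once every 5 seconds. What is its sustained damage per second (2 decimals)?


DPS = damage / cooldown
= 2000 / 5
= 400.00

400.00 DPS


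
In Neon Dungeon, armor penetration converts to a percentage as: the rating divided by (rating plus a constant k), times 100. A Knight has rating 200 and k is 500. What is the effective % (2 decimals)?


effective% = rating / (rating + k) * 100
= 200 / (200 + 500) * 100
= 200 / 700 * 100
= 0.285714 * 100
= 28.57%

28.57%


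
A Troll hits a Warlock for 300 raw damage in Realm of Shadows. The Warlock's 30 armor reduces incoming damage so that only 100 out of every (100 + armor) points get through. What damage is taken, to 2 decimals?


actual = 300 * 100 / (100 + 30)
= 300 * 100 / 130
= 30000 / 130
= 230.77

230.77 damage


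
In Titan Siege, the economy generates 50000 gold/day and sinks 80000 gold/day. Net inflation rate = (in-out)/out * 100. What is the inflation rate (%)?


Net gold = 50000 - 80000 = -30000
Inflation rate = net / sunk * 100 = -30000 / 80000 * 100
= -0.375 * 100
= -37.50%

-37.50%


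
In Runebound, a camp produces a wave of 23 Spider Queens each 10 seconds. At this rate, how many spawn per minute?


Spawns per minute = count * (60 / interval)
= 23 * (60 / 10)
= 23 * 6.0
= 138.0

138.0 per minute


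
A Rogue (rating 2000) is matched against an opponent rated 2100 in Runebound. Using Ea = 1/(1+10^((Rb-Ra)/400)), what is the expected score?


Elo expected score: Ea = 1/(1 + 10^((Rb-Ra)/400))
Rb - Ra = 2100 - 2000 = 100
(Rb-Ra)/400 = 100/400 = 0.25
10^0.25 = 1.778279
Ea = 1/(1 + 1.778279) = 1/2.778279 = 0.3599

0.3599


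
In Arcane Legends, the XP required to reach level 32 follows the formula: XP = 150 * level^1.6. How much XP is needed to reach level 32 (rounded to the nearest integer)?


XP = 150 * level^1.6
Substitute level = 32:
XP = 150 * 32^1.6
= 150 * 256.0
= 38400

38400 XP


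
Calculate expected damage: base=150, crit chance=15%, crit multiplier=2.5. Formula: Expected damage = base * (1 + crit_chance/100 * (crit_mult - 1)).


E[dmg] = base * (1 + crit_chance * (crit_mult - 1))
cc as decimal = 15/100 = 0.15
cm - 1 = 2.5 - 1 = 1.5
Bonus factor = 0.15 * 1.5 = 0.225
Total multiplier = 1 + 0.225 = 1.225
Expected damage = 150 * 1.225 = 183.75

183.75 damage


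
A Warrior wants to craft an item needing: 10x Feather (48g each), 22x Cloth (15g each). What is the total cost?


Cost breakdown:
  Feather: 10 * 48 = 480
  Cloth: 22 * 15 = 330
Total = 480 + 330 = 810

810 gold


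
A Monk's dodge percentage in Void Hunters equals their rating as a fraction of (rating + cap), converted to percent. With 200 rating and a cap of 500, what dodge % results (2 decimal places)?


dodge% = 200 / (200 + 500) * 100
= 200 / 700 * 100
= 0.285714 * 100
= 28.57%

28.57%


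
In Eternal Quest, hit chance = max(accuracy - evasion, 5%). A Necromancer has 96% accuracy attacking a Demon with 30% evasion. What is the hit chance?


accuracy - evasion = 96 - 30 = 66
Apply floor: max(66, 5) = 66
Hit chance = 66%

66%


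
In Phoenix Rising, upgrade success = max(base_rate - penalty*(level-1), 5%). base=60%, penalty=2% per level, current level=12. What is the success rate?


raw_rate = 60 - 2 * (12 - 1)
= 60 - 2 * 11
= 60 - 22
= 38
Apply floor: max(38, 5) = 38%

38%


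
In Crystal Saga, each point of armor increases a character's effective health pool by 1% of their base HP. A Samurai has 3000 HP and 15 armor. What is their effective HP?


EHP = 3000 * (1 + 15/100)
= 3000 * (1 + 0.15)
= 3000 * 1.15
= 3450.0

3450.0 EHP


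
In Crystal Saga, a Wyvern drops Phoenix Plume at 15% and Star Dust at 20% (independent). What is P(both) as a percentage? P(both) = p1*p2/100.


For independent events, P(both) = P(A) * P(B)
= 15% * 20%
= 300 / 100 %
= 3.0%

3.0%


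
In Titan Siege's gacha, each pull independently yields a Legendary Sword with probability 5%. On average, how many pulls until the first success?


Expected pulls for a geometric distribution = 1/p = 100 / rate%
= 100 / 5
= 20.0

20.0 pulls


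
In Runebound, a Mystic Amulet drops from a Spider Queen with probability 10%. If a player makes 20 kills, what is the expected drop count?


Expected drops = kills * (drop_rate / 100)
= 20 * (10 / 100)
= 20 * 0.1
= 2.0

2.0 drops


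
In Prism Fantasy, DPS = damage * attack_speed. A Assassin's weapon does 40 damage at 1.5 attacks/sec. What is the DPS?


DPS = damage * attack_speed
= 40 * 1.5
= 60.0

60.0 DPS


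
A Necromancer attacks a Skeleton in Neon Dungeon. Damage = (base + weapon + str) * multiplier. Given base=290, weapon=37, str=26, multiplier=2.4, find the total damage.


Sum base + weapon + str = 290 + 37 + 26 = 353
Multiply by 2.4:
353 * 2.4 = 847.2

847.2 damage


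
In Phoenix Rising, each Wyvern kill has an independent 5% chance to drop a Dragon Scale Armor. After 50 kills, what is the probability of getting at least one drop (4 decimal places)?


P(at least one) = 1 - P(none) = 1 - (1-p)^n
p = 5/100 = 0.05
1 - p = 0.95
(1 - p)^50 = 0.95^50 = 0.076945
P(at least one) = 1 - 0.076945 = 0.9231

0.9231


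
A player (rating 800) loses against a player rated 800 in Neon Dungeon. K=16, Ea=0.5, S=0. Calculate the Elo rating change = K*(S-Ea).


Elo update: delta = K * (S - Ea), where S = 0 (loses)
S - Ea = 0 - 0.5 = -0.5
Rating change = 16 * -0.5
= -8.00

-8.00 rating points


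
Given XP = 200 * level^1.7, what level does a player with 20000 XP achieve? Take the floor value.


XP = 200 * level^1.7, so level = (XP / 200)^(1/1.7)
= (20000 / 200)^(1/1.7)
= 100.0^0.5882
= 15.0131
Floor: level = 15

level 15


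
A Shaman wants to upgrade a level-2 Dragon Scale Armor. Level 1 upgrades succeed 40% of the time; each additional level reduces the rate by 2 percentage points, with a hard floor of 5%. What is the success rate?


raw_rate = 40 - 2 * (2 - 1)
= 40 - 2 * 1
= 40 - 2
= 38
Apply floor: max(38, 5) = 38%

38%
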